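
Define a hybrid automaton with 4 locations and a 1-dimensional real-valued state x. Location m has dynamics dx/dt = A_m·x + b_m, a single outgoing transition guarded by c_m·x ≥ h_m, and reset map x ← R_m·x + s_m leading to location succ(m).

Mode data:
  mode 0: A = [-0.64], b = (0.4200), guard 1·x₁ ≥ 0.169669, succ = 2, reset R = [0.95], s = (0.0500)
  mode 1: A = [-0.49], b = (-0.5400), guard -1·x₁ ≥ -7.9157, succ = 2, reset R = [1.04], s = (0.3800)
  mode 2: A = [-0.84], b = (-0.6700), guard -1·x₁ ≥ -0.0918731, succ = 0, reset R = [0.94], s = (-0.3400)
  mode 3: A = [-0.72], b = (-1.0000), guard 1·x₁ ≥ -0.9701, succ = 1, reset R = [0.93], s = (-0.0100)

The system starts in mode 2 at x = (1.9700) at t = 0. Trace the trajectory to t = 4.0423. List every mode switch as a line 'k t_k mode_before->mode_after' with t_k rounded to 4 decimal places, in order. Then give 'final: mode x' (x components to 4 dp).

1 1.3513 2->0
2 2.3293 0->2
3 2.4791 2->0
4 3.4571 0->2
5 3.6070 2->0
final: 0 -0.0324

Mode 2: guard c·x = -0.0919 hit at Δt = 1.3513 (t = 1.3513), x⁻ = (0.0919) → reset → x⁺ = (-0.2536), jump to mode 0
Mode 0: guard c·x = 0.1697 hit at Δt = 0.9780 (t = 2.3293), x⁻ = (0.1697) → reset → x⁺ = (0.2112), jump to mode 2
Mode 2: guard c·x = -0.0919 hit at Δt = 0.1498 (t = 2.4791), x⁻ = (0.0919) → reset → x⁺ = (-0.2536), jump to mode 0
Mode 0: guard c·x = 0.1697 hit at Δt = 0.9780 (t = 3.4571), x⁻ = (0.1697) → reset → x⁺ = (0.2112), jump to mode 2
Mode 2: guard c·x = -0.0919 hit at Δt = 0.1498 (t = 3.6070), x⁻ = (0.0919) → reset → x⁺ = (-0.2536), jump to mode 0
Mode 0: flow for 0.4353 to horizon, guard not reached → x = (-0.0324)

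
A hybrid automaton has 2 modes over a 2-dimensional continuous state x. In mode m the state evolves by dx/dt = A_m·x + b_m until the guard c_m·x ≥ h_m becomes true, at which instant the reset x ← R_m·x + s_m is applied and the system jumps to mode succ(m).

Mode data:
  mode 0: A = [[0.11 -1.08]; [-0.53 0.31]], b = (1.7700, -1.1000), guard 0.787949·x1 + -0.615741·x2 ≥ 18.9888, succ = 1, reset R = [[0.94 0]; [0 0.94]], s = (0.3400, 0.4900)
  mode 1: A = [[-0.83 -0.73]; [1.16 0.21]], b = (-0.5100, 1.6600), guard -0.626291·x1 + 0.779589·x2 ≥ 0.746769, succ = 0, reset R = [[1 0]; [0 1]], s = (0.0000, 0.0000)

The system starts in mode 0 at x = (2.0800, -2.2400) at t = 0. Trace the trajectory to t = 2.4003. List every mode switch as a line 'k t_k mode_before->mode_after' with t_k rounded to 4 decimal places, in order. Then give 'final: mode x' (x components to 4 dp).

Mode 0: guard c·x = 18.9888 hit at Δt = 1.4307 (t = 1.4307), x⁻ = (14.8580, -11.8255) → reset → x⁺ = (14.3065, -10.6260), jump to mode 1
Mode 1: flow for 0.9696 to horizon, guard not reached → x = (7.3158, 2.7954)

1 1.4307 0->1
final: 1 7.3158 2.7954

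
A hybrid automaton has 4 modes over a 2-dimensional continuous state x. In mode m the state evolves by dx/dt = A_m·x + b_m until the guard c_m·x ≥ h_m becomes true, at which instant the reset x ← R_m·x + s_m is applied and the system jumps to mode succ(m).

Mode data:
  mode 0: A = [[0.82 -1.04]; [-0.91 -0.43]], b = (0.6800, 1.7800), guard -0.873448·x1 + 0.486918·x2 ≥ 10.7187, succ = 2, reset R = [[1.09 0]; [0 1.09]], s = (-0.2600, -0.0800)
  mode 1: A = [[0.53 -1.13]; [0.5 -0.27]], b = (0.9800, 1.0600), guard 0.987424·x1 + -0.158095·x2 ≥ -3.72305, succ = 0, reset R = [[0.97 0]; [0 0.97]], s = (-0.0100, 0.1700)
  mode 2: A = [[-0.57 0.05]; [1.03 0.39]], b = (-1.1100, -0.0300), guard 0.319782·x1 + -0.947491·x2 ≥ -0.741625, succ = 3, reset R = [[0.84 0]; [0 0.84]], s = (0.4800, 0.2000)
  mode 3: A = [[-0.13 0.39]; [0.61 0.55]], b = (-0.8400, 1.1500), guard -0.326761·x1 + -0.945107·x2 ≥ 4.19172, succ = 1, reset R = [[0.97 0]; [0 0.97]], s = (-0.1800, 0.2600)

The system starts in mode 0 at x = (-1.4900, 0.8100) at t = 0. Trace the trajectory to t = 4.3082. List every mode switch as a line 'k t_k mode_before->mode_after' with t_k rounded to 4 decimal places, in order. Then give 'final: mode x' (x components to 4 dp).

Mode 0: guard c·x = 10.7187 hit at Δt = 1.2877 (t = 1.2877), x⁻ = (-8.8636, 6.1135) → reset → x⁺ = (-9.9214, 6.5837), jump to mode 2
Mode 2: guard c·x = -0.7416 hit at Δt = 1.1190 (t = 2.4067), x⁻ = (-6.0716, -1.2665) → reset → x⁺ = (-4.6201, -0.8638), jump to mode 3
Mode 3: guard c·x = 4.1917 hit at Δt = 0.6487 (t = 3.0554), x⁻ = (-5.1804, -2.6441) → reset → x⁺ = (-5.2050, -2.3048), jump to mode 1
Mode 1: guard c·x = -3.7231 hit at Δt = 0.7302 (t = 3.7856), x⁻ = (-4.2133, -2.7661) → reset → x⁺ = (-4.0969, -2.5131), jump to mode 0
Mode 0: flow for 0.5226 to horizon, guard not reached → x = (-5.1748, 0.7305)

1 1.2877 0->2
2 2.4067 2->3
3 3.0554 3->1
4 3.7856 1->0
final: 0 -5.1748 0.7305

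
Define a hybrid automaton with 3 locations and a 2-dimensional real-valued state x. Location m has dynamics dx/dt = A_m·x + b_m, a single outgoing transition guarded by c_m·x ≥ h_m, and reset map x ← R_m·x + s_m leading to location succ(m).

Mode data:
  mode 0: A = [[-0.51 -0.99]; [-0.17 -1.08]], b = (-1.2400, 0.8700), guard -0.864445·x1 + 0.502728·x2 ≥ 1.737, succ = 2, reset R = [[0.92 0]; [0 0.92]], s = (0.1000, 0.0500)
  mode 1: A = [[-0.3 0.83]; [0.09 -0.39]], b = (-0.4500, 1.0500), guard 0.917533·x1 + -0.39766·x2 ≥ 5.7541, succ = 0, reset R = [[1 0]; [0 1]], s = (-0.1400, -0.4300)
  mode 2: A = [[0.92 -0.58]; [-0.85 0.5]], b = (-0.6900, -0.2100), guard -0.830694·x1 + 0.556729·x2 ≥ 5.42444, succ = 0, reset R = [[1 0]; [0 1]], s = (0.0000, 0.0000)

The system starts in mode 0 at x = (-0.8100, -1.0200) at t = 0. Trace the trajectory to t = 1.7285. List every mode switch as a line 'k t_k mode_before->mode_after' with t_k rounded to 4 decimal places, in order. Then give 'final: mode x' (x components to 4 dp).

1 1.4171 0->2
final: 2 -2.3445 1.1248

Mode 0: guard c·x = 1.7370 hit at Δt = 1.4171 (t = 1.4171), x⁻ = (-1.6815, 0.5638) → reset → x⁺ = (-1.4470, 0.5687), jump to mode 2
Mode 2: flow for 0.3114 to horizon, guard not reached → x = (-2.3445, 1.1248)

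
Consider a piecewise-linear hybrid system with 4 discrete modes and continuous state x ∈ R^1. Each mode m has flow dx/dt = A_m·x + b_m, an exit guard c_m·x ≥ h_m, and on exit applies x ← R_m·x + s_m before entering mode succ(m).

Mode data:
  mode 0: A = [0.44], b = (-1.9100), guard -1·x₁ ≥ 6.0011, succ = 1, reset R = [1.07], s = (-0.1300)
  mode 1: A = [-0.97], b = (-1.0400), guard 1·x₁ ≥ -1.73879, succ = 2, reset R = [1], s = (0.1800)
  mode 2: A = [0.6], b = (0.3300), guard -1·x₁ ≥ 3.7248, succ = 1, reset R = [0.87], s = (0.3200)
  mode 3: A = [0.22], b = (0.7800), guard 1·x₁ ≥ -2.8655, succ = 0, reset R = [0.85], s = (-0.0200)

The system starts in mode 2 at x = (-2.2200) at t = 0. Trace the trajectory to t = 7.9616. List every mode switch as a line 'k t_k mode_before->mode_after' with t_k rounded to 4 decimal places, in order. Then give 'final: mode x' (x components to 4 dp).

Mode 2: guard c·x = 3.7248 hit at Δt = 1.0707 (t = 1.0707), x⁻ = (-3.7248) → reset → x⁺ = (-2.9206), jump to mode 1
Mode 1: guard c·x = -1.7388 hit at Δt = 1.0514 (t = 2.1221), x⁻ = (-1.7388) → reset → x⁺ = (-1.5588), jump to mode 2
Mode 2: guard c·x = 3.7248 hit at Δt = 1.9108 (t = 4.0329), x⁻ = (-3.7248) → reset → x⁺ = (-2.9206), jump to mode 1
Mode 1: guard c·x = -1.7388 hit at Δt = 1.0514 (t = 5.0843), x⁻ = (-1.7388) → reset → x⁺ = (-1.5588), jump to mode 2
Mode 2: guard c·x = 3.7248 hit at Δt = 1.9108 (t = 6.9951), x⁻ = (-3.7248) → reset → x⁺ = (-2.9206), jump to mode 1
Mode 1: flow for 0.9665 to horizon, guard not reached → x = (-1.7960)

1 1.0707 2->1
2 2.1221 1->2
3 4.0329 2->1
4 5.0843 1->2
5 6.9951 2->1
final: 1 -1.7960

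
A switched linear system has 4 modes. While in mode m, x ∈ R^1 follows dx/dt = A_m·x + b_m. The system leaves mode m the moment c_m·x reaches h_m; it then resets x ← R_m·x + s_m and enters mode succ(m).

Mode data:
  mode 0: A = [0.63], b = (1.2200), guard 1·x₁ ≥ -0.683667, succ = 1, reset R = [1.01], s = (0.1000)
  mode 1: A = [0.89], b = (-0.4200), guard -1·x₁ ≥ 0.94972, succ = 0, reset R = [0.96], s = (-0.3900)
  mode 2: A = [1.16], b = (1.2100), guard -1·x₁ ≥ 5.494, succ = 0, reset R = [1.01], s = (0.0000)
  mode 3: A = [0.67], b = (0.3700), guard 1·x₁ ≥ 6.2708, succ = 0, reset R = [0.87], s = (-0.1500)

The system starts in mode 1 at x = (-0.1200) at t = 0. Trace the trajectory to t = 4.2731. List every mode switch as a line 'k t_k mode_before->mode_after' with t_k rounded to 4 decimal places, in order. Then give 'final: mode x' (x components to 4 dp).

Mode 1: guard c·x = 0.9497 hit at Δt = 0.9845 (t = 0.9845), x⁻ = (-0.9497) → reset → x⁺ = (-1.3017), jump to mode 0
Mode 0: guard c·x = -0.6837 hit at Δt = 1.0792 (t = 2.0637), x⁻ = (-0.6837) → reset → x⁺ = (-0.5905), jump to mode 1
Mode 1: guard c·x = 0.9497 hit at Δt = 0.3273 (t = 2.3910), x⁻ = (-0.9497) → reset → x⁺ = (-1.3017), jump to mode 0
Mode 0: guard c·x = -0.6837 hit at Δt = 1.0792 (t = 3.4702), x⁻ = (-0.6837) → reset → x⁺ = (-0.5905), jump to mode 1
Mode 1: guard c·x = 0.9497 hit at Δt = 0.3273 (t = 3.7974), x⁻ = (-0.9497) → reset → x⁺ = (-1.3017), jump to mode 0
Mode 0: flow for 0.4757 to horizon, guard not reached → x = (-1.0799)

1 0.9845 1->0
2 2.0637 0->1
3 2.3910 1->0
4 3.4702 0->1
5 3.7974 1->0
final: 0 -1.0799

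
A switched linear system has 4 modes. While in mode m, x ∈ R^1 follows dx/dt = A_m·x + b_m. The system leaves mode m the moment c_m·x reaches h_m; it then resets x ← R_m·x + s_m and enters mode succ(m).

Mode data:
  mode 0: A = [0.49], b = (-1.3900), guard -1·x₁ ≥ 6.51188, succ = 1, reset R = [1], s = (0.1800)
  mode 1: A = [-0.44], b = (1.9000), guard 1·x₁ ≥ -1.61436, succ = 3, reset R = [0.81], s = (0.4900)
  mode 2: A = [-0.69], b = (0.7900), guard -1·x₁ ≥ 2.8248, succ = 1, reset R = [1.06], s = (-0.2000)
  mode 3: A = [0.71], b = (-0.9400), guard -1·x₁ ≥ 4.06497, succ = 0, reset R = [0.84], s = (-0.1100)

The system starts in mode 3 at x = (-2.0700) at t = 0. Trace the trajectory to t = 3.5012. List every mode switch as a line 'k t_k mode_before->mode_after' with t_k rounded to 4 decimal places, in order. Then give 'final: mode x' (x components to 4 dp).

1 0.6512 3->0
2 1.4369 0->1
3 2.7667 1->3
final: 3 -2.2836

Mode 3: guard c·x = 4.0650 hit at Δt = 0.6512 (t = 0.6512), x⁻ = (-4.0650) → reset → x⁺ = (-3.5246), jump to mode 0
Mode 0: guard c·x = 6.5119 hit at Δt = 0.7857 (t = 1.4369), x⁻ = (-6.5119) → reset → x⁺ = (-6.3319), jump to mode 1
Mode 1: guard c·x = -1.6144 hit at Δt = 1.3298 (t = 2.7667), x⁻ = (-1.6144) → reset → x⁺ = (-0.8176), jump to mode 3
Mode 3: flow for 0.7345 to horizon, guard not reached → x = (-2.2836)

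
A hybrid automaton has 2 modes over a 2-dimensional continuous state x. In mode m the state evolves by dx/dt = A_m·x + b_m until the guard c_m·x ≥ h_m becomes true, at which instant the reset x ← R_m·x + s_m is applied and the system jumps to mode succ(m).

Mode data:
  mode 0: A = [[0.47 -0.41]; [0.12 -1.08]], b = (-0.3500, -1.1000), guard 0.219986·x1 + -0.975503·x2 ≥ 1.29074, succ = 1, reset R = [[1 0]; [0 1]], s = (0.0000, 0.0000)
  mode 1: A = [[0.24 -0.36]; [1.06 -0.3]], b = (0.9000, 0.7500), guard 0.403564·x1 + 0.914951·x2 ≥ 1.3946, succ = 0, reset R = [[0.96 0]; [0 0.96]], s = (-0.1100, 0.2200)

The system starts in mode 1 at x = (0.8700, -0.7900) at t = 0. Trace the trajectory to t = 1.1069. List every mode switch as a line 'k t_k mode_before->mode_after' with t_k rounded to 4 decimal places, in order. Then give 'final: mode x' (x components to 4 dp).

Mode 1: guard c·x = 1.3946 hit at Δt = 0.7103 (t = 0.7103), x⁻ = (1.7476, 0.7534) → reset → x⁺ = (1.5677, 0.9433), jump to mode 0
Mode 0: flow for 0.3966 to horizon, guard not reached → x = (1.6256, 0.3213)

1 0.7103 1->0
final: 0 1.6256 0.3213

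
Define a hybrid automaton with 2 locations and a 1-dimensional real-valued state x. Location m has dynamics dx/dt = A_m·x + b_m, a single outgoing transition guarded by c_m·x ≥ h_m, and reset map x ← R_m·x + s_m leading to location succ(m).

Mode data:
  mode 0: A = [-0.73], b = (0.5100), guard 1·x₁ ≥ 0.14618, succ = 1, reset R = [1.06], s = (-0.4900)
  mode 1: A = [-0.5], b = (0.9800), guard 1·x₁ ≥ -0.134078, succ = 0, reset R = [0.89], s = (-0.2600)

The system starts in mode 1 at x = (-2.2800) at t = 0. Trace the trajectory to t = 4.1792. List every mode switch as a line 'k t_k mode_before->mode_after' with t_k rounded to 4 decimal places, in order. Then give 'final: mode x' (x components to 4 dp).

Mode 1: guard c·x = -0.1341 hit at Δt = 1.4109 (t = 1.4109), x⁻ = (-0.1341) → reset → x⁺ = (-0.3793), jump to mode 0
Mode 0: guard c·x = 0.1462 hit at Δt = 0.9157 (t = 2.3266), x⁻ = (0.1462) → reset → x⁺ = (-0.3350), jump to mode 1
Mode 1: guard c·x = -0.1341 hit at Δt = 0.1833 (t = 2.5099), x⁻ = (-0.1341) → reset → x⁺ = (-0.3793), jump to mode 0
Mode 0: guard c·x = 0.1462 hit at Δt = 0.9157 (t = 3.4256), x⁻ = (0.1462) → reset → x⁺ = (-0.3350), jump to mode 1
Mode 1: guard c·x = -0.1341 hit at Δt = 0.1833 (t = 3.6089), x⁻ = (-0.1341) → reset → x⁺ = (-0.3793), jump to mode 0
Mode 0: flow for 0.5703 to horizon, guard not reached → x = (-0.0122)

1 1.4109 1->0
2 2.3266 0->1
3 2.5099 1->0
4 3.4256 0->1
5 3.6089 1->0
final: 0 -0.0122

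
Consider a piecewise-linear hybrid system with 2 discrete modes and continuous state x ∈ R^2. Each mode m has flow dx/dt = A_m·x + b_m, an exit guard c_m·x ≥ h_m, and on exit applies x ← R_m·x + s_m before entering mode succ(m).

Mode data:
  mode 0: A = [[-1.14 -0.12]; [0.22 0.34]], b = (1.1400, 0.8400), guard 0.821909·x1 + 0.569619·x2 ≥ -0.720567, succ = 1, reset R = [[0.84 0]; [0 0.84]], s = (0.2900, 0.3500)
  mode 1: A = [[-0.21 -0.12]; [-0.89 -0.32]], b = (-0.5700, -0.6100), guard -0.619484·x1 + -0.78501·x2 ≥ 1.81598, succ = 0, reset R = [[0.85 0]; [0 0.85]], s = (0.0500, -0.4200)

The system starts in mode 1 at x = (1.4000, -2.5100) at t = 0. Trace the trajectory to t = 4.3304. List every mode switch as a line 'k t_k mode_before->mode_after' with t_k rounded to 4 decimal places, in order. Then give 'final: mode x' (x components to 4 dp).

Mode 1: guard c·x = 1.8160 hit at Δt = 0.7933 (t = 0.7933), x⁻ = (1.0192, -3.1176) → reset → x⁺ = (0.9163, -3.0700), jump to mode 0
Mode 0: guard c·x = -0.7206 hit at Δt = 1.1774 (t = 1.9707), x⁻ = (1.2150, -3.0181) → reset → x⁺ = (1.3106, -2.1852), jump to mode 1
Mode 1: guard c·x = 1.8160 hit at Δt = 1.0936 (t = 3.0643), x⁻ = (0.7943, -2.9402) → reset → x⁺ = (0.7252, -2.9191), jump to mode 0
Mode 0: guard c·x = -0.7206 hit at Δt = 0.9358 (t = 4.0001), x⁻ = (1.1051, -2.8596) → reset → x⁺ = (1.2183, -2.0520), jump to mode 1
Mode 1: flow for 0.3303 to horizon, guard not reached → x = (1.0394, -2.3513)

1 0.7933 1->0
2 1.9707 0->1
3 3.0643 1->0
4 4.0001 0->1
final: 1 1.0394 -2.3513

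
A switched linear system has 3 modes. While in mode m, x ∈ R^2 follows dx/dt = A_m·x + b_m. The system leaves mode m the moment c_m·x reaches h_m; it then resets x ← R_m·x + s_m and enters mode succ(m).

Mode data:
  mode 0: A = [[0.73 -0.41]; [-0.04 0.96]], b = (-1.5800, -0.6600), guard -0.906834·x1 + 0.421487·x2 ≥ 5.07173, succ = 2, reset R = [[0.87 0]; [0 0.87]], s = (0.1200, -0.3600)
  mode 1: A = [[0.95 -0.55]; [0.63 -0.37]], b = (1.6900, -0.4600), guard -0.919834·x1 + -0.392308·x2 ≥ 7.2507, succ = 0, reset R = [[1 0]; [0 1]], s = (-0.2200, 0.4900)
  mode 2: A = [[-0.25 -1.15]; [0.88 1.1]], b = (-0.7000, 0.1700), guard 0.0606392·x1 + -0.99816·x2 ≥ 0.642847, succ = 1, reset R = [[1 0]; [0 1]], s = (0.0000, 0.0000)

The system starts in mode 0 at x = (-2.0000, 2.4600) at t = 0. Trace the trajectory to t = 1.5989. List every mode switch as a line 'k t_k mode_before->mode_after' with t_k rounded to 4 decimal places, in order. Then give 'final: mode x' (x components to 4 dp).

1 0.4116 0->2
final: 2 -5.3891 0.3411

Mode 0: guard c·x = 5.0717 hit at Δt = 0.4116 (t = 0.4116), x⁻ = (-4.0231, 3.3771) → reset → x⁺ = (-3.3801, 2.5781), jump to mode 2
Mode 2: flow for 1.1873 to horizon, guard not reached → x = (-5.3891, 0.3411)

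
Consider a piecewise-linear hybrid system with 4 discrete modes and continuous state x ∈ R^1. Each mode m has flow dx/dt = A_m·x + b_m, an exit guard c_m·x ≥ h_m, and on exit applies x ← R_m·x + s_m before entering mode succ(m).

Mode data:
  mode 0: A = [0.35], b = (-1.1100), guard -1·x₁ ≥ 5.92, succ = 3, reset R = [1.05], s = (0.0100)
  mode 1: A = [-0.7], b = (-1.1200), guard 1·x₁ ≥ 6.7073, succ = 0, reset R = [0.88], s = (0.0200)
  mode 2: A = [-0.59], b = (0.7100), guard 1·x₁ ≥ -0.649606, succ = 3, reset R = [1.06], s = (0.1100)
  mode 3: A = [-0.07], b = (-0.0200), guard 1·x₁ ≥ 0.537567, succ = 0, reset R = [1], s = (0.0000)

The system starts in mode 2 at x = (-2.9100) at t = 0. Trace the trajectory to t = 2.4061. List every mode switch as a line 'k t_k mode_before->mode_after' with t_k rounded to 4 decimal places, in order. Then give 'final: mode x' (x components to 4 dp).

1 1.3516 2->3
final: 3 -0.5577

Mode 2: guard c·x = -0.6496 hit at Δt = 1.3516 (t = 1.3516), x⁻ = (-0.6496) → reset → x⁺ = (-0.5786), jump to mode 3
Mode 3: flow for 1.0545 to horizon, guard not reached → x = (-0.5577)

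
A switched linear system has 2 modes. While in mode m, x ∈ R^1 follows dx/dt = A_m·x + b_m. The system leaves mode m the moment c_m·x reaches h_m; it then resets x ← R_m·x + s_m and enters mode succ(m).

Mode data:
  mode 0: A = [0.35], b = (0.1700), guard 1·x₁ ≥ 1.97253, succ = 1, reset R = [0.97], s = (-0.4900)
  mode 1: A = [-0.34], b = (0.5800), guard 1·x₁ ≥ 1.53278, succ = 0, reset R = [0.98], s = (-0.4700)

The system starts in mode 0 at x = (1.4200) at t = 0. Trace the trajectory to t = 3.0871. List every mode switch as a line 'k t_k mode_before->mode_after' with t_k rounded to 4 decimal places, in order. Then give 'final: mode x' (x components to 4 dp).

Mode 0: guard c·x = 1.9725 hit at Δt = 0.7274 (t = 0.7274), x⁻ = (1.9725) → reset → x⁺ = (1.4234), jump to mode 1
Mode 1: guard c·x = 1.5328 hit at Δt = 1.4409 (t = 2.1683), x⁻ = (1.5328) → reset → x⁺ = (1.0321), jump to mode 0
Mode 0: flow for 0.9188 to horizon, guard not reached → x = (1.6079)

1 0.7274 0->1
2 2.1683 1->0
final: 0 1.6079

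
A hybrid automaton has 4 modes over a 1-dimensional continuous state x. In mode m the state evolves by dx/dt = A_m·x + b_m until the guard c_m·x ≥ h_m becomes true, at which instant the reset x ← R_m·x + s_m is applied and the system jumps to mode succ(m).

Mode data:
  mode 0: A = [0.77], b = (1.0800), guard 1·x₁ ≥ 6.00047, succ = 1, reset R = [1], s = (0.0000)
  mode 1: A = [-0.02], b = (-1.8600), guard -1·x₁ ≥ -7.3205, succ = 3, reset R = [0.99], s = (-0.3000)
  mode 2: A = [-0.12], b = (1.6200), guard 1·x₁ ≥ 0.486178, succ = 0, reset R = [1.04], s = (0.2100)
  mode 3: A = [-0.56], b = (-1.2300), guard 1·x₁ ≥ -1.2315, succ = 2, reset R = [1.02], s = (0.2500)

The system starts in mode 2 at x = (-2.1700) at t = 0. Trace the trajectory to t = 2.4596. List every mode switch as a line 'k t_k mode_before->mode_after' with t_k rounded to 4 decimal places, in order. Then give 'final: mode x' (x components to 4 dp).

1 1.5478 2->0
final: 0 2.8719

Mode 2: guard c·x = 0.4862 hit at Δt = 1.5478 (t = 1.5478), x⁻ = (0.4862) → reset → x⁺ = (0.7156), jump to mode 0
Mode 0: flow for 0.9118 to horizon, guard not reached → x = (2.8719)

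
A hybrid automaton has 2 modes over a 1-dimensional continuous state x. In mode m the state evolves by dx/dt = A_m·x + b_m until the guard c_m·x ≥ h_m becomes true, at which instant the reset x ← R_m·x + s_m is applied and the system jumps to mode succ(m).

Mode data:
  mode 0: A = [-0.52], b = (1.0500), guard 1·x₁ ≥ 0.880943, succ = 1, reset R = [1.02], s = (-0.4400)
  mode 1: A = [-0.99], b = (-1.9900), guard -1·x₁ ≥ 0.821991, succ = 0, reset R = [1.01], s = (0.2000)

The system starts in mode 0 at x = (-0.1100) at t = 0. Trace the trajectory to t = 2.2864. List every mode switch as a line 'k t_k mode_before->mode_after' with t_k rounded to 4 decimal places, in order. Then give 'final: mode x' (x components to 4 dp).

Mode 0: guard c·x = 0.8809 hit at Δt = 1.2043 (t = 1.2043), x⁻ = (0.8809) → reset → x⁺ = (0.4586), jump to mode 1
Mode 1: guard c·x = 0.8220 hit at Δt = 0.7387 (t = 1.9430), x⁻ = (-0.8220) → reset → x⁺ = (-0.6302), jump to mode 0
Mode 0: flow for 0.3434 to horizon, guard not reached → x = (-0.1969)

1 1.2043 0->1
2 1.9430 1->0
final: 0 -0.1969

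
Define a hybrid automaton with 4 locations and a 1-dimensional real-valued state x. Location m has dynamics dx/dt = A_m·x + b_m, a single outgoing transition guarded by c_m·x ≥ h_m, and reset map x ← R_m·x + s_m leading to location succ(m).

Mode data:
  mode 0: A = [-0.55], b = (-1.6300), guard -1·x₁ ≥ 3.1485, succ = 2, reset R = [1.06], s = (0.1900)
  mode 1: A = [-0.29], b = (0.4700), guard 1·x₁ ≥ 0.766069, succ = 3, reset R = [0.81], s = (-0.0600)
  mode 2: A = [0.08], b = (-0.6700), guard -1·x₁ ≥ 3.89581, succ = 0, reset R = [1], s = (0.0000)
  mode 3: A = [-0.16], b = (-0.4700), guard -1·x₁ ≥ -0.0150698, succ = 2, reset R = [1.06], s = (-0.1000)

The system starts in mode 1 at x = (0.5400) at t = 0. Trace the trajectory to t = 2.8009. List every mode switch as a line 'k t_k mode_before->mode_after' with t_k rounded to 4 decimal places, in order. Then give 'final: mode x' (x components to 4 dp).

1 0.8093 1->3
2 1.8688 3->2
final: 2 -0.7389

Mode 1: guard c·x = 0.7661 hit at Δt = 0.8093 (t = 0.8093), x⁻ = (0.7661) → reset → x⁺ = (0.5605), jump to mode 3
Mode 3: guard c·x = -0.0151 hit at Δt = 1.0595 (t = 1.8688), x⁻ = (0.0151) → reset → x⁺ = (-0.0840), jump to mode 2
Mode 2: flow for 0.9321 to horizon, guard not reached → x = (-0.7389)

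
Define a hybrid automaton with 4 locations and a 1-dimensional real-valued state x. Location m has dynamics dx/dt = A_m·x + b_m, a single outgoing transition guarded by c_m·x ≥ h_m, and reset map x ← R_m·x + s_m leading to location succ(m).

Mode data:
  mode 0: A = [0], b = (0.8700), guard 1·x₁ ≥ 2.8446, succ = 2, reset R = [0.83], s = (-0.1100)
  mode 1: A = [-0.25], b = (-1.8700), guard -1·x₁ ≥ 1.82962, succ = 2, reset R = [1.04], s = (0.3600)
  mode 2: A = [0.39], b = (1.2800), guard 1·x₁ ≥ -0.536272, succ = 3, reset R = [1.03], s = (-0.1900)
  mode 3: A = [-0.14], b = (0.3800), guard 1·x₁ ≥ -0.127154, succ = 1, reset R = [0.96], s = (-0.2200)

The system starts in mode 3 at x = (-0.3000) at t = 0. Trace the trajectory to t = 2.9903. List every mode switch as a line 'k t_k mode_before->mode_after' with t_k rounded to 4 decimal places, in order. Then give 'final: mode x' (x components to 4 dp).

Mode 3: guard c·x = -0.1272 hit at Δt = 0.4218 (t = 0.4218), x⁻ = (-0.1272) → reset → x⁺ = (-0.3421), jump to mode 1
Mode 1: guard c·x = 1.8296 hit at Δt = 0.9348 (t = 1.3566), x⁻ = (-1.8296) → reset → x⁺ = (-1.5428), jump to mode 2
Mode 2: guard c·x = -0.5363 hit at Δt = 1.1708 (t = 2.5274), x⁻ = (-0.5363) → reset → x⁺ = (-0.7424), jump to mode 3
Mode 3: flow for 0.4629 to horizon, guard not reached → x = (-0.5255)

1 0.4218 3->1
2 1.3566 1->2
3 2.5274 2->3
final: 3 -0.5255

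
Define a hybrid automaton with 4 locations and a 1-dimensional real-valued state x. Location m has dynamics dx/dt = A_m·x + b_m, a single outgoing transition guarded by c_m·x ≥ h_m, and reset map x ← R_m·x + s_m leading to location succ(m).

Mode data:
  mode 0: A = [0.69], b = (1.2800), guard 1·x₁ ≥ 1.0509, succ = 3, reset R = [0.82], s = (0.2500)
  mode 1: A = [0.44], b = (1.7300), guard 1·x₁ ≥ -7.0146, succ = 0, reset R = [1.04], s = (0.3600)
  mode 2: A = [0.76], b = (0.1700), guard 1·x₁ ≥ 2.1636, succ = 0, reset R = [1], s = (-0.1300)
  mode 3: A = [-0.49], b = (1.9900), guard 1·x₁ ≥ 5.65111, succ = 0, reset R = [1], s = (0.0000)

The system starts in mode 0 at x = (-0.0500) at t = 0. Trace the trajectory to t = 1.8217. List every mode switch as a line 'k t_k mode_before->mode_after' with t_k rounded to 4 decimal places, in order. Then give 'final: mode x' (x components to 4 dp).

Mode 0: guard c·x = 1.0509 hit at Δt = 0.6901 (t = 0.6901), x⁻ = (1.0509) → reset → x⁺ = (1.1117), jump to mode 3
Mode 3: flow for 1.1316 to horizon, guard not reached → x = (2.3671)

1 0.6901 0->3
final: 3 2.3671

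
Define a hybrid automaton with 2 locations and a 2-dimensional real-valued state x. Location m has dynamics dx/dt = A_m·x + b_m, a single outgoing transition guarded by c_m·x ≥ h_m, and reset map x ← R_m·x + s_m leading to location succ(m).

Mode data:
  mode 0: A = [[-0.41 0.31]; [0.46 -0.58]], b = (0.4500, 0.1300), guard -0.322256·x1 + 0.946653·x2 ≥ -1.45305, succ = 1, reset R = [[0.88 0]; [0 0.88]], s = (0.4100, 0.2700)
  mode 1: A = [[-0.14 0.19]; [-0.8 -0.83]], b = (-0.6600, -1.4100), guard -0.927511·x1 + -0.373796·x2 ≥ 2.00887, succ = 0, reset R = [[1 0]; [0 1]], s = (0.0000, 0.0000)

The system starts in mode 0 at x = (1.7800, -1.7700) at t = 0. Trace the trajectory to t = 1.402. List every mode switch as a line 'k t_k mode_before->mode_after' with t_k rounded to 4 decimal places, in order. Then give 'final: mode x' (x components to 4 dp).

1 0.4438 0->1
final: 1 0.6811 -1.8205

Mode 0: guard c·x = -1.4530 hit at Δt = 0.4438 (t = 0.4438), x⁻ = (1.4946, -1.0261) → reset → x⁺ = (1.7253, -0.6330), jump to mode 1
Mode 1: flow for 0.9582 to horizon, guard not reached → x = (0.6811, -1.8205)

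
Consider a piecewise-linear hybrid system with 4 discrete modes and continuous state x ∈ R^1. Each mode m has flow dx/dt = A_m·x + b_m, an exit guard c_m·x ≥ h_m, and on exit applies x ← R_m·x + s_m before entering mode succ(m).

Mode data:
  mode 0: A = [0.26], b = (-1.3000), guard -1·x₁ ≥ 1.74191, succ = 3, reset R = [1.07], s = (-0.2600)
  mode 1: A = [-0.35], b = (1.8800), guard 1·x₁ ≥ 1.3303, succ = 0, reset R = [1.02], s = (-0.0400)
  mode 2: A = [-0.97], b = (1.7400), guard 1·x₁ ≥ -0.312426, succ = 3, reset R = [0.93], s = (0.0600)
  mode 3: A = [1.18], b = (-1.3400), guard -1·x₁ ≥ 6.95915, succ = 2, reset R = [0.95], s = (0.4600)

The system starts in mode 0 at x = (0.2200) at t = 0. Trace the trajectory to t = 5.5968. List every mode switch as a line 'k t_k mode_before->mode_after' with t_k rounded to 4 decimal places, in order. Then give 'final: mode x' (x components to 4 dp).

Mode 0: guard c·x = 1.7419 hit at Δt = 1.3227 (t = 1.3227), x⁻ = (-1.7419) → reset → x⁺ = (-2.1238), jump to mode 3
Mode 3: guard c·x = 6.9592 hit at Δt = 0.7709 (t = 2.0936), x⁻ = (-6.9591) → reset → x⁺ = (-6.1512), jump to mode 2
Mode 2: guard c·x = -0.3124 hit at Δt = 1.3687 (t = 3.4623), x⁻ = (-0.3124) → reset → x⁺ = (-0.2306), jump to mode 3
Mode 3: guard c·x = 6.9592 hit at Δt = 1.5078 (t = 4.9701), x⁻ = (-6.9592) → reset → x⁺ = (-6.1512), jump to mode 2
Mode 2: flow for 0.6267 to horizon, guard not reached → x = (-2.5323)

1 1.3227 0->3
2 2.0936 3->2
3 3.4623 2->3
4 4.9701 3->2
final: 2 -2.5323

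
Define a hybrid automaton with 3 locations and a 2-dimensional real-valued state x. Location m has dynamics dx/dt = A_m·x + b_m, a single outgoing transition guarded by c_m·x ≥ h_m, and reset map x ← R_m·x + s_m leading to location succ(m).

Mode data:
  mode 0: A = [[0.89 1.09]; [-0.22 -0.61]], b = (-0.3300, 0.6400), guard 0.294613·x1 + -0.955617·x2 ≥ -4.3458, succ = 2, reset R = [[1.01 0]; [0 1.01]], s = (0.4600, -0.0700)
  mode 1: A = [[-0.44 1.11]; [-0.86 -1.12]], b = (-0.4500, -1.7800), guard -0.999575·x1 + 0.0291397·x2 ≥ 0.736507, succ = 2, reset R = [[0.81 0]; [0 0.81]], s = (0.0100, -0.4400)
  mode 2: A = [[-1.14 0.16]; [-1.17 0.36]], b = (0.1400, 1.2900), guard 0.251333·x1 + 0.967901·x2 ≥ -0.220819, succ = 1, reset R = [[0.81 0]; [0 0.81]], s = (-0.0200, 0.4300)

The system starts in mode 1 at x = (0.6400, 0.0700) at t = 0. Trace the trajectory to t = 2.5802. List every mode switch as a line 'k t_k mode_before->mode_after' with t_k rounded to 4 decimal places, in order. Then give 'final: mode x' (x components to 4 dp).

Mode 1: guard c·x = 0.7365 hit at Δt = 1.1385 (t = 1.1385), x⁻ = (-0.7669, -1.0332) → reset → x⁺ = (-0.6112, -1.2769), jump to mode 2
Mode 2: guard c·x = -0.2208 hit at Δt = 0.7340 (t = 1.8725), x⁻ = (-0.2462, -0.1642) → reset → x⁺ = (-0.2194, 0.2970), jump to mode 1
Mode 1: flow for 0.7077 to horizon, guard not reached → x = (-0.5944, -0.5730)

1 1.1385 1->2
2 1.8725 2->1
final: 1 -0.5944 -0.5730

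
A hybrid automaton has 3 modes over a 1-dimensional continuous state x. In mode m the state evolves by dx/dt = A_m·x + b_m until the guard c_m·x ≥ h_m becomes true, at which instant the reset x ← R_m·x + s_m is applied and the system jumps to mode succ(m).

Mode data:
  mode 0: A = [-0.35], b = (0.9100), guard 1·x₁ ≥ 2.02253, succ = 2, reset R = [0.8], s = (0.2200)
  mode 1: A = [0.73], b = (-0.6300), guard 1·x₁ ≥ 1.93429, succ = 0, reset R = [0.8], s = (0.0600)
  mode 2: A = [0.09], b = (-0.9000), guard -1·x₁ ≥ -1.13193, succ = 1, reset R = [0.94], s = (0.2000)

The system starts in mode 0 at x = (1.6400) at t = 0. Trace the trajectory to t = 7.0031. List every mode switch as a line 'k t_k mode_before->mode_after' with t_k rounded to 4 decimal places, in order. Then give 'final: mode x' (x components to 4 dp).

1 1.4522 0->2
2 2.3741 2->1
3 3.7202 1->0
4 5.2677 0->2
5 6.1896 2->1
final: 1 1.5892

Mode 0: guard c·x = 2.0225 hit at Δt = 1.4522 (t = 1.4522), x⁻ = (2.0225) → reset → x⁺ = (1.8380), jump to mode 2
Mode 2: guard c·x = -1.1319 hit at Δt = 0.9219 (t = 2.3741), x⁻ = (1.1319) → reset → x⁺ = (1.2640), jump to mode 1
Mode 1: guard c·x = 1.9343 hit at Δt = 1.3461 (t = 3.7202), x⁻ = (1.9343) → reset → x⁺ = (1.6074), jump to mode 0
Mode 0: guard c·x = 2.0225 hit at Δt = 1.5475 (t = 5.2677), x⁻ = (2.0225) → reset → x⁺ = (1.8380), jump to mode 2
Mode 2: guard c·x = -1.1319 hit at Δt = 0.9219 (t = 6.1896), x⁻ = (1.1319) → reset → x⁺ = (1.2640), jump to mode 1
Mode 1: flow for 0.8135 to horizon, guard not reached → x = (1.5892)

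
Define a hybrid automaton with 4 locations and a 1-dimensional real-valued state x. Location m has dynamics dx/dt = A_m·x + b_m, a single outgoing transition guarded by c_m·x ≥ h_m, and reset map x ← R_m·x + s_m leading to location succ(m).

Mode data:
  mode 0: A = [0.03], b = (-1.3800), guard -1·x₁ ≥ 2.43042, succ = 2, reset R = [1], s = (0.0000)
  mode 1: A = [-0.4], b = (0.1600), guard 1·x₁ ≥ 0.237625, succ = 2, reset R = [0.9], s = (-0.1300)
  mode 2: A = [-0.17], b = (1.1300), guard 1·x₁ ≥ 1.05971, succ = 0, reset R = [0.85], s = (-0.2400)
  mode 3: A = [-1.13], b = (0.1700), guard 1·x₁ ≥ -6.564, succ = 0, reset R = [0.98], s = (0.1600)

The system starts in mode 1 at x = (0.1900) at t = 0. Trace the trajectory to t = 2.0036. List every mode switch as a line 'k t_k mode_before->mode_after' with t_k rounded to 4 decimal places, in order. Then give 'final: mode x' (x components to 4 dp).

1 0.6430 1->2
2 1.5899 2->0
final: 0 0.0945

Mode 1: guard c·x = 0.2376 hit at Δt = 0.6430 (t = 0.6430), x⁻ = (0.2376) → reset → x⁺ = (0.0839), jump to mode 2
Mode 2: guard c·x = 1.0597 hit at Δt = 0.9469 (t = 1.5899), x⁻ = (1.0597) → reset → x⁺ = (0.6608), jump to mode 0
Mode 0: flow for 0.4137 to horizon, guard not reached → x = (0.0945)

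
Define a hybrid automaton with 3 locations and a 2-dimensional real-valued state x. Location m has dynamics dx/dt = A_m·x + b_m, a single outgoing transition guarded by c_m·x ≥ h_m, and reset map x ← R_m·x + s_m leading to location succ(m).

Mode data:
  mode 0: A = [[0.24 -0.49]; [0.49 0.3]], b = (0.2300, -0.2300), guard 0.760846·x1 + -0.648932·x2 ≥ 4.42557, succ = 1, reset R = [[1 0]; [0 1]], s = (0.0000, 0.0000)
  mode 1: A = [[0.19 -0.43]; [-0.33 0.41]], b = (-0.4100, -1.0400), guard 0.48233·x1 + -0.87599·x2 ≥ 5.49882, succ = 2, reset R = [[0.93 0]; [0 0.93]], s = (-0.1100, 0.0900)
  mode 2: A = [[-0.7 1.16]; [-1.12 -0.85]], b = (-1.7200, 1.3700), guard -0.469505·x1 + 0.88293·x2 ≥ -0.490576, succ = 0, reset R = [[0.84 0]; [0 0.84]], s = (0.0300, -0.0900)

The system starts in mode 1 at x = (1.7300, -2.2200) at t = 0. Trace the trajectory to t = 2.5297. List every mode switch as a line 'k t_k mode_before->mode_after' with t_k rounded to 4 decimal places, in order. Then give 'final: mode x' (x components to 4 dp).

1 0.7848 1->2
2 1.5649 2->0
final: 0 -0.3557 -2.3821

Mode 1: guard c·x = 5.4988 hit at Δt = 0.7848 (t = 0.7848), x⁻ = (2.8752, -4.6941) → reset → x⁺ = (2.5639, -4.2756), jump to mode 2
Mode 2: guard c·x = -0.4906 hit at Δt = 0.7801 (t = 1.5649), x⁻ = (-1.5068, -1.3569) → reset → x⁺ = (-1.2357, -1.2298), jump to mode 0
Mode 0: flow for 0.9648 to horizon, guard not reached → x = (-0.3557, -2.3821)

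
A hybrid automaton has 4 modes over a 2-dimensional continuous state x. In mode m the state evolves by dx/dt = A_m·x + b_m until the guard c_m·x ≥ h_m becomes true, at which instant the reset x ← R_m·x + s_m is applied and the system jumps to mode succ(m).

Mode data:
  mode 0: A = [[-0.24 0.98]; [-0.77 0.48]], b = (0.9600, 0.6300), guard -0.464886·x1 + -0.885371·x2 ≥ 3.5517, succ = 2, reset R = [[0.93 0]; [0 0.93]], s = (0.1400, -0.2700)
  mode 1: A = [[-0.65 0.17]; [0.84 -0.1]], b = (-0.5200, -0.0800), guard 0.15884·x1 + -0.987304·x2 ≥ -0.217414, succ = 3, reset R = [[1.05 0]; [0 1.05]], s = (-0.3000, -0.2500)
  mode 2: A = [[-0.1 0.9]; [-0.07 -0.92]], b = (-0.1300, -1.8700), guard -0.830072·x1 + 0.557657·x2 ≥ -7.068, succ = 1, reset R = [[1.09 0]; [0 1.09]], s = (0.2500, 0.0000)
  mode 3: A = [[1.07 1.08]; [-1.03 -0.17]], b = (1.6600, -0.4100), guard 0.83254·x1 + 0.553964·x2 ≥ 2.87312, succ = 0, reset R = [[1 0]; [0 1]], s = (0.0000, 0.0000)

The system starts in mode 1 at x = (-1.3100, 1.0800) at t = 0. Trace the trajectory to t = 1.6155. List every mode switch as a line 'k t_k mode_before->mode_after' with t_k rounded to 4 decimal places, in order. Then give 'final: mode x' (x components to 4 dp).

1 0.9406 1->3
final: 3 -1.0761 0.4050

Mode 1: guard c·x = -0.2174 hit at Δt = 0.9406 (t = 0.9406), x⁻ = (-1.0181, 0.0564) → reset → x⁺ = (-1.3690, -0.1908), jump to mode 3
Mode 3: flow for 0.6749 to horizon, guard not reached → x = (-1.0761, 0.4050)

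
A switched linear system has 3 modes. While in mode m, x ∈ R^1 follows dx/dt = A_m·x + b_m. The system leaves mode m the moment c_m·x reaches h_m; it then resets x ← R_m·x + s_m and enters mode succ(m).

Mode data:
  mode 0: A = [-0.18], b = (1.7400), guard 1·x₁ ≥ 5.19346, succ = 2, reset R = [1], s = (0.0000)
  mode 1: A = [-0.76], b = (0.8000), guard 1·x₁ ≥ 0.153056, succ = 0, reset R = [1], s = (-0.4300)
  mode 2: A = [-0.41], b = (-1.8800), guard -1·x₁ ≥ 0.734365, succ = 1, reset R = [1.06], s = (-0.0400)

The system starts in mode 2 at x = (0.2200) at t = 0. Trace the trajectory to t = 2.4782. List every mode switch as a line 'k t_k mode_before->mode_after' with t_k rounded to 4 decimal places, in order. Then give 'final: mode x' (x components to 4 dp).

1 0.5400 2->1
2 1.5036 1->0
final: 0 1.3230

Mode 2: guard c·x = 0.7344 hit at Δt = 0.5400 (t = 0.5400), x⁻ = (-0.7344) → reset → x⁺ = (-0.8184), jump to mode 1
Mode 1: guard c·x = 0.1531 hit at Δt = 0.9636 (t = 1.5036), x⁻ = (0.1531) → reset → x⁺ = (-0.2769), jump to mode 0
Mode 0: flow for 0.9746 to horizon, guard not reached → x = (1.3230)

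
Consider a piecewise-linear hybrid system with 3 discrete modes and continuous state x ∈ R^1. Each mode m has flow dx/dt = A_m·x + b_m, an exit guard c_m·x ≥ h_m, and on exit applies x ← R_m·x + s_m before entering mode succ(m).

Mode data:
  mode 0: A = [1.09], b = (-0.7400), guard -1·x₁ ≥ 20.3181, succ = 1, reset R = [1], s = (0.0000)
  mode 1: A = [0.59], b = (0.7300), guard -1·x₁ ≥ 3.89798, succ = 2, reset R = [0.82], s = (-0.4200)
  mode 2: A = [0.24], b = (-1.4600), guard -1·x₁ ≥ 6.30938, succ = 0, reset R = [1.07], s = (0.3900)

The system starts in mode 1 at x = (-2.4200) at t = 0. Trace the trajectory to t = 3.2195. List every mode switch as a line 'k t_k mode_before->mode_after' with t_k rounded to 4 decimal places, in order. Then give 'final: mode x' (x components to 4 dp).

Mode 1: guard c·x = 3.8980 hit at Δt = 1.3742 (t = 1.3742), x⁻ = (-3.8980) → reset → x⁺ = (-3.6163), jump to mode 2
Mode 2: guard c·x = 6.3094 hit at Δt = 1.0209 (t = 2.3951), x⁻ = (-6.3094) → reset → x⁺ = (-6.3610), jump to mode 0
Mode 0: flow for 0.8244 to horizon, guard not reached → x = (-16.6123)

1 1.3742 1->2
2 2.3951 2->0
final: 0 -16.6123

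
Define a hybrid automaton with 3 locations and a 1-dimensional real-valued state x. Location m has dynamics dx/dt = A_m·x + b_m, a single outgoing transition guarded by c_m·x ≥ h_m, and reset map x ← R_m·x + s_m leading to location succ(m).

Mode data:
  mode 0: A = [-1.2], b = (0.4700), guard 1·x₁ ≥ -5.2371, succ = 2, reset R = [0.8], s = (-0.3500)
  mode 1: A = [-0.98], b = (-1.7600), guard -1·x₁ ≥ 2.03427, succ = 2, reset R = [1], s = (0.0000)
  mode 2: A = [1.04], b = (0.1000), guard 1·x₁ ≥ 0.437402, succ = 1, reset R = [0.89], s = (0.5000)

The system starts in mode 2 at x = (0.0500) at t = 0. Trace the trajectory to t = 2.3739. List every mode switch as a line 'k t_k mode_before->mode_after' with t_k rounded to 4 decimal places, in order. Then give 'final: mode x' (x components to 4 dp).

1 1.2451 2->1
final: 1 -0.9076

Mode 2: guard c·x = 0.4374 hit at Δt = 1.2451 (t = 1.2451), x⁻ = (0.4374) → reset → x⁺ = (0.8893), jump to mode 1
Mode 1: flow for 1.1288 to horizon, guard not reached → x = (-0.9076)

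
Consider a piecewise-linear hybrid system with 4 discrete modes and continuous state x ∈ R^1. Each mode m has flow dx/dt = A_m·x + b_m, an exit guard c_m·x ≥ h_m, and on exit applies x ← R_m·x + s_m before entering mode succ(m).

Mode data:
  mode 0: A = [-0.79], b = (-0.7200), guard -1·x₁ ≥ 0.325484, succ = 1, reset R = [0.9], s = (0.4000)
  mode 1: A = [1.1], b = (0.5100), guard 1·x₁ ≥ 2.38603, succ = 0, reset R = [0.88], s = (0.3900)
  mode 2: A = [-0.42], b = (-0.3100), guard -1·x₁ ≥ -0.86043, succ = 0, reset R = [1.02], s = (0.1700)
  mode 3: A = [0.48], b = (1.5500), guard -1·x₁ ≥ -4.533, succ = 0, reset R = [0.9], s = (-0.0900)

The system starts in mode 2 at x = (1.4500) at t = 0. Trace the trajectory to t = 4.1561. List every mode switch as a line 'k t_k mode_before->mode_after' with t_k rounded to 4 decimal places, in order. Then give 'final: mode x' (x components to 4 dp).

Mode 2: guard c·x = -0.8604 hit at Δt = 0.7475 (t = 0.7475), x⁻ = (0.8604) → reset → x⁺ = (1.0476), jump to mode 0
Mode 0: guard c·x = 0.3255 hit at Δt = 1.5279 (t = 2.2754), x⁻ = (-0.3255) → reset → x⁺ = (0.1071), jump to mode 1
Mode 1: guard c·x = 2.3860 hit at Δt = 1.4619 (t = 3.7373), x⁻ = (2.3860) → reset → x⁺ = (2.4897), jump to mode 0
Mode 0: flow for 0.4188 to horizon, guard not reached → x = (1.5317)

1 0.7475 2->0
2 2.2754 0->1
3 3.7373 1->0
final: 0 1.5317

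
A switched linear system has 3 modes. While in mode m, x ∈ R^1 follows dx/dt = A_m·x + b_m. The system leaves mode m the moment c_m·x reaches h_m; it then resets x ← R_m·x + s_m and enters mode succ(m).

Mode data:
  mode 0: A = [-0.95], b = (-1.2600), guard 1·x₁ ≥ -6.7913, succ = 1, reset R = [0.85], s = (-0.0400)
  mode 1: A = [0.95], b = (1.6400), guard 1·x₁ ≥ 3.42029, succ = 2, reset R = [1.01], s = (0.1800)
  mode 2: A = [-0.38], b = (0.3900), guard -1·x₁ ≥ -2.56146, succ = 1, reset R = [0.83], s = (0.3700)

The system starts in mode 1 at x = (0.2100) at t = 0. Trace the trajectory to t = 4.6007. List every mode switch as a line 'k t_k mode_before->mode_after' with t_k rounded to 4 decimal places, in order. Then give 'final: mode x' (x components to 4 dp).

Mode 1: guard c·x = 3.4203 hit at Δt = 1.0290 (t = 1.0290), x⁻ = (3.4203) → reset → x⁺ = (3.6345), jump to mode 2
Mode 2: guard c·x = -2.5615 hit at Δt = 1.3948 (t = 2.4238), x⁻ = (2.5615) → reset → x⁺ = (2.4960), jump to mode 1
Mode 1: guard c·x = 3.4203 hit at Δt = 0.2084 (t = 2.6322), x⁻ = (3.4203) → reset → x⁺ = (3.6345), jump to mode 2
Mode 2: guard c·x = -2.5615 hit at Δt = 1.3948 (t = 4.0270), x⁻ = (2.5615) → reset → x⁺ = (2.4960), jump to mode 1
Mode 1: guard c·x = 3.4203 hit at Δt = 0.2084 (t = 4.2354), x⁻ = (3.4203) → reset → x⁺ = (3.6345), jump to mode 2
Mode 2: flow for 0.3653 to horizon, guard not reached → x = (3.2964)

1 1.0290 1->2
2 2.4238 2->1
3 2.6322 1->2
4 4.0270 2->1
5 4.2354 1->2
final: 2 3.2964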